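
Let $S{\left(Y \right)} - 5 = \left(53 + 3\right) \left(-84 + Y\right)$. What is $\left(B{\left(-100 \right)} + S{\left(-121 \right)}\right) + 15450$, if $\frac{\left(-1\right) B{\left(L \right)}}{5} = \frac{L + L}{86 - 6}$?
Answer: $\frac{7975}{2} \approx 3987.5$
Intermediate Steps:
$B{\left(L \right)} = - \frac{L}{8}$ ($B{\left(L \right)} = - 5 \frac{L + L}{86 - 6} = - 5 \frac{2 L}{80} = - 5 \cdot 2 L \frac{1}{80} = - 5 \frac{L}{40} = - \frac{L}{8}$)
$S{\left(Y \right)} = -4699 + 56 Y$ ($S{\left(Y \right)} = 5 + \left(53 + 3\right) \left(-84 + Y\right) = 5 + 56 \left(-84 + Y\right) = 5 + \left(-4704 + 56 Y\right) = -4699 + 56 Y$)
$\left(B{\left(-100 \right)} + S{\left(-121 \right)}\right) + 15450 = \left(\left(- \frac{1}{8}\right) \left(-100\right) + \left(-4699 + 56 \left(-121\right)\right)\right) + 15450 = \left(\frac{25}{2} - 11475\right) + 15450 = - \frac{22925}{2} + 15450 = \frac{7975}{2}$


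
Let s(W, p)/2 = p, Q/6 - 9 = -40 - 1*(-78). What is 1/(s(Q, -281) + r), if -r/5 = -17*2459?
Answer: 1/208453 ≈ 4.7972e-6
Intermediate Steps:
Q = 282 (Q = 54 + 6*(-40 - 1*(-78)) = 54 + 6*(-40 + 78) = 54 + 6*38 = 54 + 228 = 282)
s(W, p) = 2*p
r = 209015 (r = -(-85)*2459 = -5*(-41803) = 209015)
1/(s(Q, -281) + r) = 1/(2*(-281) + 209015) = 1/(-562 + 209015) = 1/208453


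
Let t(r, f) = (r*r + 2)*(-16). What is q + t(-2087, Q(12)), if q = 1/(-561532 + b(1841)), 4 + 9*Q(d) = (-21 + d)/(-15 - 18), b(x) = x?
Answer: -39004382216977/559691 ≈ -6.9689e+7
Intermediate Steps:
Q(d) = -37/99 - d/297 (Q(d) = -4/9 + ((-21 + d)/(-15 - 18))/9 = -4/9 + ((-21 + d)/(-33))/9 = -4/9 + ((-21 + d)*(-1/33))/9 = -4/9 + (7/11 - d/33)/9 = -4/9 + (7/99 - d/297) = -37/99 - d/297)
t(r, f) = -32 - 16*r² (t(r, f) = (r² + 2)*(-16) = (2 + r²)*(-16) = -32 - 16*r²)
q = -1/559691 (q = 1/(-561532 + 1841) = 1/(-559691) = -1/559691 ≈ -1.7867e-6)
q + t(-2087, Q(12)) = -1/559691 + (-32 - 16*(-2087)²) = -1/559691 + (-32 - 16*4355569) = -1/559691 + (-32 - 69689104) = -1/559691 - 69689136 = -39004382216977/559691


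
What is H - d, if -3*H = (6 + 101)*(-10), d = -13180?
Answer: 40610/3 ≈ 13537.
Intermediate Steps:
H = 1070/3 (H = -(6 + 101)*(-10)/3 = -107*(-10)/3 = -⅓*(-1070) = 1070/3 ≈ 356.67)
H - d = 1070/3 - 1*(-13180) = 1070/3 + 13180 = 40610/3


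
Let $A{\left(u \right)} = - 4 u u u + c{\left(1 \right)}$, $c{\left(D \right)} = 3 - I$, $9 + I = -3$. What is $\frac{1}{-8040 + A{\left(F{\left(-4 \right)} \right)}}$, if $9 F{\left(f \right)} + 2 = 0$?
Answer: $- \frac{729}{5850193} \approx -0.00012461$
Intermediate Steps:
$I = -12$ ($I = -9 - 3 = -12$)
$F{\left(f \right)} = - \frac{2}{9}$ ($F{\left(f \right)} = - \frac{2}{9} + \frac{1}{9} \cdot 0 = - \frac{2}{9} + 0 = - \frac{2}{9}$)
$c{\left(D \right)} = 15$ ($c{\left(D \right)} = 3 - -12 = 3 + 12 = 15$)
$A{\left(u \right)} = 15 - 4 u^{3}$ ($A{\left(u \right)} = - 4 u u u + 15 = - 4 u^{2} u + 15 = - 4 u^{3} + 15 = 15 - 4 u^{3}$)
$\frac{1}{-8040 + A{\left(F{\left(-4 \right)} \right)}} = \frac{1}{-8040 + \left(15 - 4 \left(- \frac{2}{9}\right)^{3}\right)} = \frac{1}{-8040 + \left(15 - - \frac{32}{729}\right)} = \frac{1}{-8040 + \left(15 + \frac{32}{729}\right)} = \frac{1}{-8040 + \frac{10967}{729}} = \frac{1}{- \frac{5850193}{729}} = - \frac{729}{5850193}$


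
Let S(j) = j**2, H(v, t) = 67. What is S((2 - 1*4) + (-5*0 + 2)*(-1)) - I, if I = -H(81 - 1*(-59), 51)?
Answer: 83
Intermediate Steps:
I = -67 (I = -1*67 = -67)
S((2 - 1*4) + (-5*0 + 2)*(-1)) - I = ((2 - 1*4) + (-5*0 + 2)*(-1))**2 - 1*(-67) = ((2 - 4) + (0 + 2)*(-1))**2 + 67 = (-2 + 2*(-1))**2 + 67 = (-2 - 2)**2 + 67 = (-4)**2 + 67 = 16 + 67 = 83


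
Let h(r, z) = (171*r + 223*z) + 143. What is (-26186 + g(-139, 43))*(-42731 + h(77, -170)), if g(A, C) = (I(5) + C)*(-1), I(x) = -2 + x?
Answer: 1766226792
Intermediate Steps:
h(r, z) = 143 + 171*r + 223*z
g(A, C) = -3 - C (g(A, C) = ((-2 + 5) + C)*(-1) = (3 + C)*(-1) = -3 - C)
(-26186 + g(-139, 43))*(-42731 + h(77, -170)) = (-26186 + (-3 - 1*43))*(-42731 + (143 + 171*77 + 223*(-170))) = (-26186 + (-3 - 43))*(-42731 + (143 + 13167 - 37910)) = (-26186 - 46)*(-42731 - 24600) = -26232*(-67331) = 1766226792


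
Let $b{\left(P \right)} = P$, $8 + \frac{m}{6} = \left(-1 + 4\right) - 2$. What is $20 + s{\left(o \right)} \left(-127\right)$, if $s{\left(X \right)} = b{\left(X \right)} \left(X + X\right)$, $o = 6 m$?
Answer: $-16129996$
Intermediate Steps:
$m = -42$ ($m = -48 + 6 \left(\left(-1 + 4\right) - 2\right) = -48 + 6 \left(3 - 2\right) = -48 + 6 \cdot 1 = -48 + 6 = -42$)
$o = -252$ ($o = 6 \left(-42\right) = -252$)
$s{\left(X \right)} = 2 X^{2}$ ($s{\left(X \right)} = X \left(X + X\right) = X 2 X = 2 X^{2}$)
$20 + s{\left(o \right)} \left(-127\right) = 20 + 2 \left(-252\right)^{2} \left(-127\right) = 20 + 2 \cdot 63504 \left(-127\right) = 20 + 127008 \left(-127\right) = 20 - 16130016 = -16129996$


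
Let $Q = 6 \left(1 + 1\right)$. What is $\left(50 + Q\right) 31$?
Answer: $1922$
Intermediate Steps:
$Q = 12$ ($Q = 6 \cdot 2 = 12$)
$\left(50 + Q\right) 31 = \left(50 + 12\right) 31 = 62 \cdot 31 = 1922$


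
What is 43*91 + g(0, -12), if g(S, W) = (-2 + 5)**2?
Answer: 3922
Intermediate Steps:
g(S, W) = 9 (g(S, W) = 3**2 = 9)
43*91 + g(0, -12) = 43*91 + 9 = 3913 + 9 = 3922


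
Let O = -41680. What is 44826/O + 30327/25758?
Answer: 9116771/89466120 ≈ 0.10190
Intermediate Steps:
44826/O + 30327/25758 = 44826/(-41680) + 30327/25758 = 44826*(-1/41680) + 30327*(1/25758) = -22413/20840 + 10109/8586 = 9116771/89466120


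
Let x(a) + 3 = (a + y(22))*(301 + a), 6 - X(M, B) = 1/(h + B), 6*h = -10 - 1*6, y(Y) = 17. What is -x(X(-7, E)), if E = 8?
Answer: -1791017/256 ≈ -6996.2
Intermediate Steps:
h = -8/3 (h = (-10 - 1*6)/6 = (-10 - 6)/6 = (⅙)*(-16) = -8/3 ≈ -2.6667)
X(M, B) = 6 - 1/(-8/3 + B)
x(a) = -3 + (17 + a)*(301 + a) (x(a) = -3 + (a + 17)*(301 + a) = -3 + (17 + a)*(301 + a))
-x(X(-7, E)) = -(5114 + (3*(-17 + 6*8)/(-8 + 3*8))² + 318*(3*(-17 + 6*8)/(-8 + 3*8))) = -(5114 + (3*(-17 + 48)/(-8 + 24))² + 318*(3*(-17 + 48)/(-8 + 24))) = -(5114 + (3*31/16)² + 318*(3*31/16)) = -(5114 + (3*(1/16)*31)² + 318*(3*(1/16)*31)) = -(5114 + (93/16)² + 318*(93/16)) = -(5114 + 8649/256 + 14787/8) = -1*1791017/256 = -1791017/256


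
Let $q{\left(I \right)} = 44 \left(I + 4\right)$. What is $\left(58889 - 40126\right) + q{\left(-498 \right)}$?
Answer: $-2973$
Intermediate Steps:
$q{\left(I \right)} = 176 + 44 I$ ($q{\left(I \right)} = 44 \left(4 + I\right) = 176 + 44 I$)
$\left(58889 - 40126\right) + q{\left(-498 \right)} = \left(58889 - 40126\right) + \left(176 + 44 \left(-498\right)\right) = 18763 + \left(176 - 21912\right) = 18763 - 21736 = -2973$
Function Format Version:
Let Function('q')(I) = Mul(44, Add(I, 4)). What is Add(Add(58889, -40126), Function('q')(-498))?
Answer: -2973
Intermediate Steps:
Function('q')(I) = Add(176, Mul(44, I)) (Function('q')(I) = Mul(44, Add(4, I)) = Add(176, Mul(44, I)))
Add(Add(58889, -40126), Function('q')(-498)) = Add(Add(58889, -40126), Add(176, Mul(44, -498))) = Add(18763, Add(176, -21912)) = Add(18763, -21736) = -2973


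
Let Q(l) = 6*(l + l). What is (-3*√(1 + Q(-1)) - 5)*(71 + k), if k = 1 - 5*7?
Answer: -185 - 111*I*√11 ≈ -185.0 - 368.15*I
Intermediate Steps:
Q(l) = 12*l (Q(l) = 6*(2*l) = 12*l)
k = -34 (k = 1 - 35 = -34)
(-3*√(1 + Q(-1)) - 5)*(71 + k) = (-3*√(1 + 12*(-1)) - 5)*(71 - 34) = (-3*√(1 - 12) - 5)*37 = (-3*I*√11 - 5)*37 = (-5 - 3*I*√11)*37 = -185 - 111*I*√11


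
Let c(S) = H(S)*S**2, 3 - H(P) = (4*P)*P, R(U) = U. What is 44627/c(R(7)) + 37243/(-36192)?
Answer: -1967347435/342267744 ≈ -5.7480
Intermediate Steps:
H(P) = 3 - 4*P**2 (H(P) = 3 - 4*P*P = 3 - 4*P**2)
c(S) = S**2*(3 - 4*S**2) (c(S) = (3 - 4*S**2)*S**2 = S**2*(3 - 4*S**2))
44627/c(R(7)) + 37243/(-36192) = 44627/((7**2*(3 - 4*7**2))) + 37243/(-36192) = 44627/((49*(3 - 4*49))) + 37243*(-1/36192) = 44627/((49*(3 - 196))) - 37243/36192 = 44627/((49*(-193))) - 37243/36192 = 44627/(-9457) - 37243/36192 = 44627*(-1/9457) - 37243/36192 = -44627/9457 - 37243/36192 = -1967347435/342267744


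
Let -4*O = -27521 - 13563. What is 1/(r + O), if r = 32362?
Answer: 1/42633 ≈ 2.3456e-5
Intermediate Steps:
O = 10271 (O = -(-27521 - 13563)/4 = -1/4*(-41084) = 10271)
1/(r + O) = 1/(32362 + 10271) = 1/42633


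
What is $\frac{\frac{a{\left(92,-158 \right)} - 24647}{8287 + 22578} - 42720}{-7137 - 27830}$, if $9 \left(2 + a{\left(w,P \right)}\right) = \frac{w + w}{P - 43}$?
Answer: $\frac{477061321085}{390474985419} \approx 1.2217$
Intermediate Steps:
$a{\left(w,P \right)} = -2 + \frac{2 w}{9 \left(-43 + P\right)}$ ($a{\left(w,P \right)} = -2 + \frac{\left(w + w\right) \frac{1}{P - 43}}{9} = -2 + \frac{2 w \frac{1}{-43 + P}}{9} = -2 + \frac{2 w}{9 \left(-43 + P\right)}$)
$\frac{\frac{a{\left(92,-158 \right)} - 24647}{8287 + 22578} - 42720}{-7137 - 27830} = \frac{\frac{\frac{2 \left(387 + 92 - -1422\right)}{9 \left(-43 - 158\right)} - 24647}{8287 + 22578} - 42720}{-7137 - 27830} = \frac{\frac{\frac{2 \left(387 + 92 + 1422\right)}{9 \left(-201\right)} - 24647}{30865} - 42720}{-34967} = \left(\left(\frac{2}{9} \left(- \frac{1}{201}\right) 1901 - 24647\right) \frac{1}{30865} - 42720\right) \left(- \frac{1}{34967}\right) = \left(\left(- \frac{3802}{1809} - 24647\right) \frac{1}{30865} - 42720\right) \left(- \frac{1}{34967}\right) = \left(\left(- \frac{44590225}{1809}\right) \frac{1}{30865} - 42720\right) \left(- \frac{1}{34967}\right) = \left(- \frac{8918045}{11166957} - 42720\right) \left(- \frac{1}{34967}\right) = \left(- \frac{477061321085}{11166957}\right) \left(- \frac{1}{34967}\right) = \frac{477061321085}{390474985419}$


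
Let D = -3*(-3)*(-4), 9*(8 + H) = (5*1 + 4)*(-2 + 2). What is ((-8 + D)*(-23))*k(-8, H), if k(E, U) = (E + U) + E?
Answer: -24288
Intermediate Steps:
H = -8 (H = -8 + ((5*1 + 4)*(-2 + 2))/9 = -8 + ((5 + 4)*0)/9 = -8 + (9*0)/9 = -8 + (⅑)*0 = -8 + 0 = -8)
D = -36 (D = 9*(-4) = -36)
k(E, U) = U + 2*E
((-8 + D)*(-23))*k(-8, H) = ((-8 - 36)*(-23))*(-8 + 2*(-8)) = (-44*(-23))*(-8 - 16) = 1012*(-24) = -24288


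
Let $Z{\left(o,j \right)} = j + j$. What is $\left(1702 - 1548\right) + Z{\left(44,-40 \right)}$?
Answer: $74$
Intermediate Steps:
$Z{\left(o,j \right)} = 2 j$
$\left(1702 - 1548\right) + Z{\left(44,-40 \right)} = \left(1702 - 1548\right) + 2 \left(-40\right) = 154 - 80 = 74$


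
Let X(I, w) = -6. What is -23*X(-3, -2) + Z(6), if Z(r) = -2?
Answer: 136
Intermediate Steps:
-23*X(-3, -2) + Z(6) = -23*(-6) - 2 = 138 - 2 = 136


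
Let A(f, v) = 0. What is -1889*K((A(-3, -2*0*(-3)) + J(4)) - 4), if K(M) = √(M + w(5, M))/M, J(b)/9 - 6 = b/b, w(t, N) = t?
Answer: -15112/59 ≈ -256.14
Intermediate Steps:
J(b) = 63 (J(b) = 54 + 9*(b/b) = 54 + 9*1 = 54 + 9 = 63)
K(M) = √(5 + M)/M (K(M) = √(M + 5)/M = √(5 + M)/M)
-1889*K((A(-3, -2*0*(-3)) + J(4)) - 4) = -1889*√(5 + ((0 + 63) - 4))/((0 + 63) - 4) = -1889*√(5 + (63 - 4))/(63 - 4) = -1889*√(5 + 59)/59 = -1889*√64/59 = -1889*8/59 = -15112/59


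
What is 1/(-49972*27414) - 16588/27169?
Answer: -22724438811073/37219693592952 ≈ -0.61055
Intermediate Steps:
1/(-49972*27414) - 16588/27169 = -1/49972*1/27414 - 16588*1/27169 = -1/1369932408 - 16588/27169 = -22724438811073/37219693592952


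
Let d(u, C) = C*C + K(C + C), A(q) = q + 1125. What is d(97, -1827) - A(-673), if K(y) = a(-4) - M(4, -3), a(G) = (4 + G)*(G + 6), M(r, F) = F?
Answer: 3337480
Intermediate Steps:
a(G) = (4 + G)*(6 + G)
A(q) = 1125 + q
K(y) = 3 (K(y) = (24 + (-4)² + 10*(-4)) - 1*(-3) = (24 + 16 - 40) + 3 = 0 + 3 = 3)
d(u, C) = 3 + C² (d(u, C) = C*C + 3 = C² + 3 = 3 + C²)
d(97, -1827) - A(-673) = (3 + (-1827)²) - (1125 - 673) = (3 + 3337929) - 1*452 = 3337932 - 452 = 3337480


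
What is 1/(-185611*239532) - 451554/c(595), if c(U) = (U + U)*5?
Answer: -590470259184787/7780460459100 ≈ -75.891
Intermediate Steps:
c(U) = 10*U (c(U) = (2*U)*5 = 10*U)
1/(-185611*239532) - 451554/c(595) = 1/(-185611*239532) - 451554/(10*595) = -1/185611*1/239532 - 451554/5950 = -1/44459774052 - 451554*1/5950 = -1/44459774052 - 13281/175 = -590470259184787/7780460459100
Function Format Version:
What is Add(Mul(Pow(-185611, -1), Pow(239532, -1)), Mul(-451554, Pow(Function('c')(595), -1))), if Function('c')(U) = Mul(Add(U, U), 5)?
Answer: Rational(-590470259184787, 7780460459100) ≈ -75.891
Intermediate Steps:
Function('c')(U) = Mul(10, U) (Function('c')(U) = Mul(Mul(2, U), 5) = Mul(10, U))
Add(Mul(Pow(-185611, -1), Pow(239532, -1)), Mul(-451554, Pow(Function('c')(595), -1))) = Add(Mul(Pow(-185611, -1), Pow(239532, -1)), Mul(-451554, Pow(Mul(10, 595), -1))) = Add(Mul(Rational(-1, 185611), Rational(1, 239532)), Mul(-451554, Pow(5950, -1))) = Add(Rational(-1, 44459774052), Mul(-451554, Rational(1, 5950))) = Add(Rational(-1, 44459774052), Rational(-13281, 175)) = Rational(-590470259184787, 7780460459100)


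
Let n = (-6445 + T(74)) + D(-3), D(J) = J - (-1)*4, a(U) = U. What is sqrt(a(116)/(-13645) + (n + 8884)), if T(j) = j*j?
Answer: 2*sqrt(368461747770)/13645 ≈ 88.972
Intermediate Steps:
T(j) = j**2
D(J) = 4 + J (D(J) = J - 1*(-4) = J + 4 = 4 + J)
n = -968 (n = (-6445 + 74**2) + (4 - 3) = (-6445 + 5476) + 1 = -969 + 1 = -968)
sqrt(a(116)/(-13645) + (n + 8884)) = sqrt(116/(-13645) + (-968 + 8884)) = sqrt(116*(-1/13645) + 7916) = sqrt(-116/13645 + 7916) = sqrt(108013704/13645) = 2*sqrt(368461747770)/13645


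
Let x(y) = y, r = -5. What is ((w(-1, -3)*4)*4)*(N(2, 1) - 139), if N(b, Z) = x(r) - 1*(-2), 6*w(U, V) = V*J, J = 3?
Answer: 3408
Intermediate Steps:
w(U, V) = V/2 (w(U, V) = (V*3)/6 = (3*V)/6 = V/2)
N(b, Z) = -3 (N(b, Z) = -5 - 1*(-2) = -5 + 2 = -3)
((w(-1, -3)*4)*4)*(N(2, 1) - 139) = ((((1/2)*(-3))*4)*4)*(-3 - 139) = (-3/2*4*4)*(-142) = -6*4*(-142) = -24*(-142) = 3408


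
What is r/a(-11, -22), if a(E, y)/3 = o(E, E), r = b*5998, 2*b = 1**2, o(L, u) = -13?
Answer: -2999/39 ≈ -76.897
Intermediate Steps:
b = 1/2 (b = (1/2)*1**2 = (1/2)*1 = 1/2 ≈ 0.50000)
r = 2999 (r = (1/2)*5998 = 2999)
a(E, y) = -39 (a(E, y) = 3*(-13) = -39)
r/a(-11, -22) = 2999/(-39) = 2999*(-1/39) = -2999/39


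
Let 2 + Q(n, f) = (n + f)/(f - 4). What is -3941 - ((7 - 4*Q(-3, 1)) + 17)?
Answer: -11911/3 ≈ -3970.3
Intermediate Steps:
Q(n, f) = -2 + (f + n)/(-4 + f) (Q(n, f) = -2 + (n + f)/(f - 4) = -2 + (f + n)/(-4 + f))
-3941 - ((7 - 4*Q(-3, 1)) + 17) = -3941 - ((7 - 4*(8 - 3 - 1*1)/(-4 + 1)) + 17) = -3941 - ((7 - 4*(8 - 3 - 1)/(-3)) + 17) = -3941 - ((7 - (-4)*4/3) + 17) = -3941 - ((7 - 4*(-4/3)) + 17) = -3941 - ((7 + 16/3) + 17) = -3941 - (37/3 + 17) = -3941 - 88/3 = -11911/3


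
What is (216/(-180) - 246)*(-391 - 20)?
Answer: 507996/5 ≈ 1.0160e+5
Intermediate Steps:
(216/(-180) - 246)*(-391 - 20) = (216*(-1/180) - 246)*(-411) = (-6/5 - 246)*(-411) = -1236/5*(-411) = 507996/5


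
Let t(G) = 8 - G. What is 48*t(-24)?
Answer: 1536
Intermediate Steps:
48*t(-24) = 48*(8 - 1*(-24)) = 48*(8 + 24) = 48*32 = 1536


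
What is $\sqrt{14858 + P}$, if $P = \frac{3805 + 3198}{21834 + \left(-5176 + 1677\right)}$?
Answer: $\frac{\sqrt{4994975319055}}{18335} \approx 121.9$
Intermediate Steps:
$P = \frac{7003}{18335}$ ($P = \frac{7003}{21834 - 3499} = \frac{7003}{18335} \approx 0.38195$)
$\sqrt{14858 + P} = \sqrt{14858 + \frac{7003}{18335}} = \sqrt{\frac{272428433}{18335}} = \frac{\sqrt{4994975319055}}{18335}$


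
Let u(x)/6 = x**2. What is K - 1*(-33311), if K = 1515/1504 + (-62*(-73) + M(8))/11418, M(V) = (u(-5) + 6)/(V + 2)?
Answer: 1430157514571/42931680 ≈ 33312.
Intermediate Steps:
u(x) = 6*x**2
M(V) = 156/(2 + V) (M(V) = (6*(-5)**2 + 6)/(V + 2) = (6*25 + 6)/(2 + V) = (150 + 6)/(2 + V) = 156/(2 + V))
K = 60322091/42931680 (K = 1515/1504 + (-62*(-73) + 156/(2 + 8))/11418 = 1515*(1/1504) + (4526 + 156/10)*(1/11418) = 1515/1504 + (4526 + 156*(1/10))*(1/11418) = 1515/1504 + (4526 + 78/5)*(1/11418) = 1515/1504 + (22708/5)*(1/11418) = 1515/1504 + 11354/28545 = 60322091/42931680 ≈ 1.4051)
K - 1*(-33311) = 60322091/42931680 - 1*(-33311) = 60322091/42931680 + 33311 = 1430157514571/42931680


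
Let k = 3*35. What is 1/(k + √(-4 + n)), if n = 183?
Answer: 105/10846 - √179/10846 ≈ 0.0084474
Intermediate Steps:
k = 105
1/(k + √(-4 + n)) = 1/(105 + √(-4 + 183)) = 1/(105 + √179)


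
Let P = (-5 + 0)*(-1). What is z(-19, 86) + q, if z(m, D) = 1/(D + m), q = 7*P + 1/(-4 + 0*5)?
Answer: 9317/268 ≈ 34.765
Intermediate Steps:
P = 5 (P = -5*(-1) = 5)
q = 139/4 (q = 7*5 + 1/(-4 + 0*5) = 35 + 1/(-4 + 0) = 35 + 1/(-4) = 35 - ¼ = 139/4 ≈ 34.750)
z(-19, 86) + q = 1/(86 - 19) + 139/4 = 1/67 + 139/4 = 9317/268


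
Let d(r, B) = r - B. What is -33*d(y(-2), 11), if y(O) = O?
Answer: 429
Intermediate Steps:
-33*d(y(-2), 11) = -33*(-2 - 1*11) = -33*(-2 - 11) = -33*(-13) = 429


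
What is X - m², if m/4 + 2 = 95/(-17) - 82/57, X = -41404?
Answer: -40100901388/938961 ≈ -42708.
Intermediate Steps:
m = -34988/969 (m = -8 + 4*(95/(-17) - 82/57) = -8 + 4*(95*(-1/17) - 82*1/57) = -8 + 4*(-95/17 - 82/57) = -8 + 4*(-6809/969) = -8 - 27236/969 = -34988/969 ≈ -36.107)
X - m² = -41404 - (-34988/969)² = -41404 - 1*1224160144/938961 = -41404 - 1224160144/938961 = -40100901388/938961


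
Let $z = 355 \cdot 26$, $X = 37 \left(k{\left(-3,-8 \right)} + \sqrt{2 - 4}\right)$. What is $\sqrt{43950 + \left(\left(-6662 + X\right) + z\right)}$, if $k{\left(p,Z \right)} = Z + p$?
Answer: $\sqrt{46111 + 37 i \sqrt{2}} \approx 214.73 + 0.122 i$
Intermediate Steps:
$X = -407 + 37 i \sqrt{2}$ ($X = 37 \left(\left(-8 - 3\right) + \sqrt{2 - 4}\right) = 37 \left(-11 + \sqrt{-2}\right) = 37 \left(-11 + i \sqrt{2}\right) = -407 + 37 i \sqrt{2} \approx -407.0 + 52.326 i$)
$z = 9230$
$\sqrt{43950 + \left(\left(-6662 + X\right) + z\right)} = \sqrt{43950 + \left(\left(-6662 - \left(407 - 37 i \sqrt{2}\right)\right) + 9230\right)} = \sqrt{43950 + \left(\left(-7069 + 37 i \sqrt{2}\right) + 9230\right)} = \sqrt{43950 + \left(2161 + 37 i \sqrt{2}\right)} = \sqrt{46111 + 37 i \sqrt{2}}$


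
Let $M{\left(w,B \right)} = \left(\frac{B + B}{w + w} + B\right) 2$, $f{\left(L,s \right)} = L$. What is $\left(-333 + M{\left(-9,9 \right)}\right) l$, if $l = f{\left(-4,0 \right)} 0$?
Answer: $0$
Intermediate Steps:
$M{\left(w,B \right)} = 2 B + \frac{2 B}{w}$ ($M{\left(w,B \right)} = \left(\frac{2 B}{2 w} + B\right) 2 = \left(2 B \frac{1}{2 w} + B\right) 2 = \left(\frac{B}{w} + B\right) 2 = \left(B + \frac{B}{w}\right) 2 = 2 B + \frac{2 B}{w}$)
$l = 0$ ($l = \left(-4\right) 0 = 0$)
$\left(-333 + M{\left(-9,9 \right)}\right) l = \left(-333 + 2 \cdot 9 \frac{1}{-9} \left(1 - 9\right)\right) 0 = \left(-333 + 2 \cdot 9 \left(- \frac{1}{9}\right) \left(-8\right)\right) 0 = \left(-333 + 16\right) 0 = \left(-317\right) 0 = 0$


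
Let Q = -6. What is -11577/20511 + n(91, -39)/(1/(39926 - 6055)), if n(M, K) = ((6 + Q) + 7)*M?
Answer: 147513925340/6837 ≈ 2.1576e+7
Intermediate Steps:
n(M, K) = 7*M (n(M, K) = ((6 - 6) + 7)*M = (0 + 7)*M = 7*M)
-11577/20511 + n(91, -39)/(1/(39926 - 6055)) = -11577/20511 + (7*91)/(1/(39926 - 6055)) = -11577*1/20511 + 637/(1/33871) = -3859/6837 + 637/(1/33871) = -3859/6837 + 637*33871 = -3859/6837 + 21575827 = 147513925340/6837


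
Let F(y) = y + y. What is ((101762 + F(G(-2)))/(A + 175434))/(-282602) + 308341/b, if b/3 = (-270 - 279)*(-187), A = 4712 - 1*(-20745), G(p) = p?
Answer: 795689321861800/794782391248809 ≈ 1.0011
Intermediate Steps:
A = 25457 (A = 4712 + 20745 = 25457)
b = 307989 (b = 3*((-270 - 279)*(-187)) = 3*(-549*(-187)) = 3*102663 = 307989)
F(y) = 2*y
((101762 + F(G(-2)))/(A + 175434))/(-282602) + 308341/b = ((101762 + 2*(-2))/(25457 + 175434))/(-282602) + 308341/307989 = ((101762 - 4)/200891)*(-1/282602) + 308341*(1/307989) = (101758*(1/200891))*(-1/282602) + 28031/27999 = (101758/200891)*(-1/282602) + 28031/27999 = -50879/28386099191 + 28031/27999 = 795689321861800/794782391248809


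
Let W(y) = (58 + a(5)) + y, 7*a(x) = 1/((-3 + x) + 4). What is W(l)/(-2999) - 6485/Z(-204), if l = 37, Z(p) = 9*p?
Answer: 134918359/38543148 ≈ 3.5005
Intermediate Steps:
a(x) = 1/(7*(1 + x)) (a(x) = 1/(7*((-3 + x) + 4)) = 1/(7*(1 + x)))
W(y) = 2437/42 + y (W(y) = (58 + 1/(7*(1 + 5))) + y = (58 + (⅐)/6) + y = (58 + (⅐)*(⅙)) + y = (58 + 1/42) + y = 2437/42 + y)
W(l)/(-2999) - 6485/Z(-204) = (2437/42 + 37)/(-2999) - 6485/(9*(-204)) = (3991/42)*(-1/2999) - 6485/(-1836) = -3991/125958 - 6485*(-1/1836) = -3991/125958 + 6485/1836 = 134918359/38543148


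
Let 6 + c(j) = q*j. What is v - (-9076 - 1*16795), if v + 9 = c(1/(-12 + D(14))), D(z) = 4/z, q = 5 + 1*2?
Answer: 2120143/82 ≈ 25855.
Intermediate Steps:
q = 7 (q = 5 + 2 = 7)
c(j) = -6 + 7*j
v = -1279/82 (v = -9 + (-6 + 7/(-12 + 4/14)) = -9 + (-6 + 7/(-12 + 4*(1/14))) = -9 + (-6 + 7/(-12 + 2/7)) = -9 + (-6 + 7/(-82/7)) = -9 + (-6 + 7*(-7/82)) = -9 + (-6 - 49/82) = -9 - 541/82 = -1279/82 ≈ -15.598)
v - (-9076 - 1*16795) = -1279/82 - (-9076 - 1*16795) = -1279/82 - (-9076 - 16795) = -1279/82 - 1*(-25871) = -1279/82 + 25871 = 2120143/82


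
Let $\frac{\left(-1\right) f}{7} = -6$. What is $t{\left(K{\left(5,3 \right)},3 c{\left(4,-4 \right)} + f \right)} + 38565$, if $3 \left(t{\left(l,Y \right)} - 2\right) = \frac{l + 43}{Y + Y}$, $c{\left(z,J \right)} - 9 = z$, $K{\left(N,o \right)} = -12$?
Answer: $\frac{18743593}{486} \approx 38567.0$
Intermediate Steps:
$f = 42$ ($f = \left(-7\right) \left(-6\right) = 42$)
$c{\left(z,J \right)} = 9 + z$
$t{\left(l,Y \right)} = 2 + \frac{43 + l}{6 Y}$ ($t{\left(l,Y \right)} = 2 + \frac{\left(l + 43\right) \frac{1}{Y + Y}}{3} = 2 + \frac{\left(43 + l\right) \frac{1}{2 Y}}{3} = 2 + \frac{\frac{1}{2} \frac{1}{Y} \left(43 + l\right)}{3} = 2 + \frac{43 + l}{6 Y}$)
$t{\left(K{\left(5,3 \right)},3 c{\left(4,-4 \right)} + f \right)} + 38565 = \frac{43 - 12 + 12 \left(3 \left(9 + 4\right) + 42\right)}{6 \left(3 \left(9 + 4\right) + 42\right)} + 38565 = \frac{43 - 12 + 12 \left(3 \cdot 13 + 42\right)}{6 \left(3 \cdot 13 + 42\right)} + 38565 = \frac{43 - 12 + 12 \left(39 + 42\right)}{6 \left(39 + 42\right)} + 38565 = \frac{43 - 12 + 12 \cdot 81}{6 \cdot 81} + 38565 = \frac{1}{6} \cdot \frac{1}{81} \left(43 - 12 + 972\right) + 38565 = \frac{1}{6} \cdot \frac{1}{81} \cdot 1003 + 38565 = \frac{1003}{486} + 38565 = \frac{18743593}{486}$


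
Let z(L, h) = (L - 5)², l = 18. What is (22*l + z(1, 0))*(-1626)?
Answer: -669912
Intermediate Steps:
z(L, h) = (-5 + L)²
(22*l + z(1, 0))*(-1626) = (22*18 + (-5 + 1)²)*(-1626) = (396 + (-4)²)*(-1626) = (396 + 16)*(-1626) = 412*(-1626) = -669912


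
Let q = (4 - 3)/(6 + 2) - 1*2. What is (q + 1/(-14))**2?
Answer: 11881/3136 ≈ 3.7886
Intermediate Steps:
q = -15/8 (q = 1/8 - 2 = -15/8 ≈ -1.8750)
(q + 1/(-14))**2 = (-15/8 + 1/(-14))**2 = (-15/8 - 1/14)**2 = (-109/56)**2 = 11881/3136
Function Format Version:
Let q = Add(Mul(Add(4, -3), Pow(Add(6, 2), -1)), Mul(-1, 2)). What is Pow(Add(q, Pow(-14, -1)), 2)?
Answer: Rational(11881, 3136) ≈ 3.7886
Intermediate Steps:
q = Rational(-15, 8) (q = Add(Mul(1, Pow(8, -1)), -2) = Add(Mul(1, Rational(1, 8)), -2) = Add(Rational(1, 8), -2) = Rational(-15, 8) ≈ -1.8750)
Pow(Add(q, Pow(-14, -1)), 2) = Pow(Add(Rational(-15, 8), Pow(-14, -1)), 2) = Pow(Add(Rational(-15, 8), Rational(-1, 14)), 2) = Pow(Rational(-109, 56), 2) = Rational(11881, 3136)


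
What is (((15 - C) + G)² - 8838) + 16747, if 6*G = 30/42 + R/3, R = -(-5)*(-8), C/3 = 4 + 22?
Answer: 192852493/15876 ≈ 12147.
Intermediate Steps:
C = 78 (C = 3*(4 + 22) = 3*26 = 78)
R = -40 (R = -5*8 = -40)
G = -265/126 (G = (30/42 - 40/3)/6 = (30*(1/42) - 40*⅓)/6 = (5/7 - 40/3)/6 = (⅙)*(-265/21) = -265/126 ≈ -2.1032)
(((15 - C) + G)² - 8838) + 16747 = (((15 - 1*78) - 265/126)² - 8838) + 16747 = (((15 - 78) - 265/126)² - 8838) + 16747 = ((-63 - 265/126)² - 8838) + 16747 = ((-8203/126)² - 8838) + 16747 = (67289209/15876 - 8838) + 16747 = -73022879/15876 + 16747 = 192852493/15876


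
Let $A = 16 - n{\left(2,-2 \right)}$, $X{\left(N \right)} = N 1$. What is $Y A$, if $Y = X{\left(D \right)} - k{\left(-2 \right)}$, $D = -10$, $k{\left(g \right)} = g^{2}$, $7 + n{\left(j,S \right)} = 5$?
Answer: $-252$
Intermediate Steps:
$n{\left(j,S \right)} = -2$ ($n{\left(j,S \right)} = -7 + 5 = -2$)
$X{\left(N \right)} = N$
$Y = -14$ ($Y = -10 - \left(-2\right)^{2} = -10 - 4 = -14$)
$A = 18$ ($A = 16 - -2 = 16 + 2 = 18$)
$Y A = \left(-14\right) 18 = -252$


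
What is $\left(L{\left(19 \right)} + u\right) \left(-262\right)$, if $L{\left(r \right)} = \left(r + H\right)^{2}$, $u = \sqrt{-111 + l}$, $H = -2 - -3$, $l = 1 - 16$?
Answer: $-104800 - 786 i \sqrt{14} \approx -1.048 \cdot 10^{5} - 2940.9 i$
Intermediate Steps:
$l = -15$ ($l = 1 - 16 = -15$)
$H = 1$ ($H = -2 + 3 = 1$)
$u = 3 i \sqrt{14}$ ($u = \sqrt{-111 - 15} = \sqrt{-126} = 3 i \sqrt{14} \approx 11.225 i$)
$L{\left(r \right)} = \left(1 + r\right)^{2}$ ($L{\left(r \right)} = \left(r + 1\right)^{2} = \left(1 + r\right)^{2}$)
$\left(L{\left(19 \right)} + u\right) \left(-262\right) = \left(\left(1 + 19\right)^{2} + 3 i \sqrt{14}\right) \left(-262\right) = \left(20^{2} + 3 i \sqrt{14}\right) \left(-262\right) = \left(400 + 3 i \sqrt{14}\right) \left(-262\right) = -104800 - 786 i \sqrt{14}$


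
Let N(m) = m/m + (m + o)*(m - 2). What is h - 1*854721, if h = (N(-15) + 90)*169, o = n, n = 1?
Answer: -799120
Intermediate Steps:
o = 1
N(m) = 1 + (1 + m)*(-2 + m) (N(m) = m/m + (m + 1)*(m - 2) = 1 + (1 + m)*(-2 + m))
h = 55601 (h = ((-1 + (-15)² - 1*(-15)) + 90)*169 = ((-1 + 225 + 15) + 90)*169 = (239 + 90)*169 = 329*169 = 55601)
h - 1*854721 = 55601 - 1*854721 = 55601 - 854721 = -799120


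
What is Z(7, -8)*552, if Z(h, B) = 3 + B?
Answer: -2760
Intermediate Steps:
Z(7, -8)*552 = (3 - 8)*552 = -5*552 = -2760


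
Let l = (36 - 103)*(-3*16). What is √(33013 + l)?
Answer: √36229 ≈ 190.34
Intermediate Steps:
l = 3216 (l = -67*(-48) = 3216)
√(33013 + l) = √(33013 + 3216) = √36229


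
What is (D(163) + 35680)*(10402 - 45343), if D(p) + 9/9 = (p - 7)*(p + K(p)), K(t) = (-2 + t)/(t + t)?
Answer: -348466558059/163 ≈ -2.1378e+9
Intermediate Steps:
K(t) = (-2 + t)/(2*t) (K(t) = (-2 + t)/((2*t)) = (-2 + t)*(1/(2*t)) = (-2 + t)/(2*t))
D(p) = -1 + (-7 + p)*(p + (-2 + p)/(2*p)) (D(p) = -1 + (p - 7)*(p + (-2 + p)/(2*p)) = -1 + (-7 + p)*(p + (-2 + p)/(2*p)))
(D(163) + 35680)*(10402 - 45343) = ((-11/2 + 163² + 7/163 - 13/2*163) + 35680)*(10402 - 45343) = ((-11/2 + 26569 + 7*(1/163) - 2119/2) + 35680)*(-34941) = ((-11/2 + 26569 + 7/163 - 2119/2) + 35680)*(-34941) = (4157159/163 + 35680)*(-34941) = (9972999/163)*(-34941) = -348466558059/163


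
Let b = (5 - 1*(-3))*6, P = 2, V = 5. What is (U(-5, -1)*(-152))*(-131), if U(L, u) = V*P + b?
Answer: 1154896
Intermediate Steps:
b = 48 (b = (5 + 3)*6 = 8*6 = 48)
U(L, u) = 58 (U(L, u) = 5*2 + 48 = 10 + 48 = 58)
(U(-5, -1)*(-152))*(-131) = (58*(-152))*(-131) = -8816*(-131) = 1154896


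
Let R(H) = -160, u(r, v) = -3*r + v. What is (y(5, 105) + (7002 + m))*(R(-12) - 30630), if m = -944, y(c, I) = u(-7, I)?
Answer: -190405360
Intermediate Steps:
u(r, v) = v - 3*r
y(c, I) = 21 + I (y(c, I) = I - 3*(-7) = I + 21 = 21 + I)
(y(5, 105) + (7002 + m))*(R(-12) - 30630) = ((21 + 105) + (7002 - 944))*(-160 - 30630) = (126 + 6058)*(-30790) = 6184*(-30790) = -190405360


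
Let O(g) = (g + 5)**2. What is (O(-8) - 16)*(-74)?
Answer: 518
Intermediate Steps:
O(g) = (5 + g)**2
(O(-8) - 16)*(-74) = ((5 - 8)**2 - 16)*(-74) = ((-3)**2 - 16)*(-74) = (9 - 16)*(-74) = -7*(-74) = 518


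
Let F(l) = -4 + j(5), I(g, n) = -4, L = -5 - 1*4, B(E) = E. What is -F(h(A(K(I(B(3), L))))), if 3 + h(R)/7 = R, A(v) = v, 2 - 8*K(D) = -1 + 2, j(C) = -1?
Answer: 5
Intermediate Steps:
L = -9 (L = -5 - 4 = -9)
K(D) = 1/8 (K(D) = 1/4 - (-1 + 2)/8 = 1/4 - 1/8*1 = 1/4 - 1/8 = 1/8)
h(R) = -21 + 7*R
F(l) = -5 (F(l) = -4 - 1 = -5)
-F(h(A(K(I(B(3), L))))) = -1*(-5) = 5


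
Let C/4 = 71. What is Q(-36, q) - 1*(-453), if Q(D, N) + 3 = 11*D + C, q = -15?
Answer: 338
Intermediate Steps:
C = 284 (C = 4*71 = 284)
Q(D, N) = 281 + 11*D (Q(D, N) = -3 + (11*D + 284) = -3 + (284 + 11*D) = 281 + 11*D)
Q(-36, q) - 1*(-453) = (281 + 11*(-36)) - 1*(-453) = (281 - 396) + 453 = -115 + 453 = 338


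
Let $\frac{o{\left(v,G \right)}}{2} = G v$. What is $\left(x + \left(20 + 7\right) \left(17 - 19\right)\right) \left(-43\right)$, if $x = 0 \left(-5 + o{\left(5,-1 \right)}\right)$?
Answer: $2322$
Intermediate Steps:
$o{\left(v,G \right)} = 2 G v$
$x = 0$ ($x = 0 \left(-5 + 2 \left(-1\right) 5\right) = 0 \left(-5 - 10\right) = 0 \left(-15\right) = 0$)
$\left(x + \left(20 + 7\right) \left(17 - 19\right)\right) \left(-43\right) = \left(0 + \left(20 + 7\right) \left(17 - 19\right)\right) \left(-43\right) = \left(0 + 27 \left(-2\right)\right) \left(-43\right) = \left(0 - 54\right) \left(-43\right) = \left(-54\right) \left(-43\right) = 2322$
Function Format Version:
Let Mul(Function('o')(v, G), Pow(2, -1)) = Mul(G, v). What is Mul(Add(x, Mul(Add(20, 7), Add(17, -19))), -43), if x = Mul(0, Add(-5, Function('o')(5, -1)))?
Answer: 2322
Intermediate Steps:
Function('o')(v, G) = Mul(2, G, v) (Function('o')(v, G) = Mul(2, Mul(G, v)) = Mul(2, G, v))
x = 0 (x = Mul(0, Add(-5, Mul(2, -1, 5))) = Mul(0, Add(-5, -10)) = Mul(0, -15) = 0)
Mul(Add(x, Mul(Add(20, 7), Add(17, -19))), -43) = Mul(Add(0, Mul(Add(20, 7), Add(17, -19))), -43) = Mul(Add(0, Mul(27, -2)), -43) = Mul(Add(0, -54), -43) = Mul(-54, -43) = 2322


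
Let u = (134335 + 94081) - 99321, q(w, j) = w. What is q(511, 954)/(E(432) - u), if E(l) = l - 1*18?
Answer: -73/18383 ≈ -0.0039711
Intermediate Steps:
E(l) = -18 + l (E(l) = l - 18 = -18 + l)
u = 129095 (u = 228416 - 99321 = 129095)
q(511, 954)/(E(432) - u) = 511/((-18 + 432) - 1*129095) = 511/(414 - 129095) = 511/(-128681) = 511*(-1/128681) = -73/18383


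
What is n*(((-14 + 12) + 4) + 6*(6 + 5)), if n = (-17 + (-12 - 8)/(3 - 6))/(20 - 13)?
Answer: -2108/21 ≈ -100.38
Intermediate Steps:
n = -31/21 (n = (-17 - 20/(-3))/7 = (-17 - 20*(-⅓))*(⅐) = (-17 + 20/3)*(⅐) = -31/3*⅐ = -31/21 ≈ -1.4762)
n*(((-14 + 12) + 4) + 6*(6 + 5)) = -31*(((-14 + 12) + 4) + 6*(6 + 5))/21 = -31*((-2 + 4) + 6*11)/21 = -31*(2 + 66)/21 = -31/21*68 = -2108/21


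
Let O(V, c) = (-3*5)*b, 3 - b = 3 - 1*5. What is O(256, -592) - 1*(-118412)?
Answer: 118337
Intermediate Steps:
b = 5 (b = 3 - (3 - 1*5) = 3 - (3 - 5) = 3 - 1*(-2) = 3 + 2 = 5)
O(V, c) = -75 (O(V, c) = -3*5*5 = -15*5 = -75)
O(256, -592) - 1*(-118412) = -75 - 1*(-118412) = -75 + 118412 = 118337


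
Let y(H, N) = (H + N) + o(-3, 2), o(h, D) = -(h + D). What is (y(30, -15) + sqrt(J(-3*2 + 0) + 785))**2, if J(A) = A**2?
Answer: (16 + sqrt(821))**2 ≈ 1993.9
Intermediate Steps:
o(h, D) = -D - h (o(h, D) = -(D + h) = -D - h)
y(H, N) = 1 + H + N (y(H, N) = (H + N) + (-1*2 - 1*(-3)) = (H + N) + (-2 + 3) = (H + N) + 1 = 1 + H + N)
(y(30, -15) + sqrt(J(-3*2 + 0) + 785))**2 = ((1 + 30 - 15) + sqrt((-3*2 + 0)**2 + 785))**2 = (16 + sqrt((-6 + 0)**2 + 785))**2 = (16 + sqrt((-6)**2 + 785))**2 = (16 + sqrt(36 + 785))**2 = (16 + sqrt(821))**2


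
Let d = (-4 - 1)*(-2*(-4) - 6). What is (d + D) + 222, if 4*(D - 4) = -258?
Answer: 303/2 ≈ 151.50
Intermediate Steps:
D = -121/2 (D = 4 + (1/4)*(-258) = 4 - 129/2 = -121/2 ≈ -60.500)
d = -10 (d = -5*(8 - 6) = -5*2 = -10)
(d + D) + 222 = (-10 - 121/2) + 222 = -141/2 + 222 = 303/2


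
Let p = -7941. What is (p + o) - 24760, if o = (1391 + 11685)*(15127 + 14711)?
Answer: 390128987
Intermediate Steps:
o = 390161688 (o = 13076*29838 = 390161688)
(p + o) - 24760 = (-7941 + 390161688) - 24760 = 390153747 - 24760 = 390128987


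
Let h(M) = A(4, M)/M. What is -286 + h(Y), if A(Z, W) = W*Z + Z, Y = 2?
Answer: -280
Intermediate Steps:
A(Z, W) = Z + W*Z
h(M) = (4 + 4*M)/M (h(M) = (4*(1 + M))/M = (4 + 4*M)/M)
-286 + h(Y) = -286 + (4 + 4/2) = -286 + (4 + 4*(1/2)) = -286 + (4 + 2) = -286 + 6 = -280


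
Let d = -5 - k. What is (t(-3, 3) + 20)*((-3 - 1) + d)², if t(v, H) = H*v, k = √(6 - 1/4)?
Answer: 3817/4 + 99*√23 ≈ 1429.0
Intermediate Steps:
k = √23/2 (k = √(6 - 1*¼) = √(6 - ¼) = √(23/4) = √23/2 ≈ 2.3979)
d = -5 - √23/2 ≈ -7.3979
(t(-3, 3) + 20)*((-3 - 1) + d)² = (3*(-3) + 20)*((-3 - 1) + (-5 - √23/2))² = (-9 + 20)*(-4 + (-5 - √23/2))² = 11*(-9 - √23/2)²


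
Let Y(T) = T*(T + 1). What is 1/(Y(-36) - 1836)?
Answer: -1/576 ≈ -0.0017361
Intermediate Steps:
Y(T) = T*(1 + T)
1/(Y(-36) - 1836) = 1/(-36*(1 - 36) - 1836) = 1/(-36*(-35) - 1836) = 1/(1260 - 1836) = 1/(-576) = -1/576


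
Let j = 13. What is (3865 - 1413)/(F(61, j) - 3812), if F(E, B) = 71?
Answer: -2452/3741 ≈ -0.65544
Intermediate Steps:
(3865 - 1413)/(F(61, j) - 3812) = (3865 - 1413)/(71 - 3812) = 2452/(-3741) = 2452*(-1/3741) = -2452/3741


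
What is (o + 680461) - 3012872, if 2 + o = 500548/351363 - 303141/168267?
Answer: -45966268251378080/19707599307 ≈ -2.3324e+6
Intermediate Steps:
o = -46844138903/19707599307 (o = -2 + (500548/351363 - 303141/168267) = -2 + (500548*(1/351363) - 303141*1/168267) = -2 + (500548/351363 - 101047/56089) = -2 - 7428940289/19707599307 = -46844138903/19707599307 ≈ -2.3770)
(o + 680461) - 3012872 = (-46844138903/19707599307 + 680461) - 3012872 = 13410205887901624/19707599307 - 3012872 = -45966268251378080/19707599307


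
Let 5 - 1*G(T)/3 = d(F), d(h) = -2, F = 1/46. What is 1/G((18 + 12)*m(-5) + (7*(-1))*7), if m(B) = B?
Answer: 1/21 ≈ 0.047619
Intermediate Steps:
F = 1/46 ≈ 0.021739
G(T) = 21 (G(T) = 15 - 3*(-2) = 15 + 6 = 21)
1/G((18 + 12)*m(-5) + (7*(-1))*7) = 1/21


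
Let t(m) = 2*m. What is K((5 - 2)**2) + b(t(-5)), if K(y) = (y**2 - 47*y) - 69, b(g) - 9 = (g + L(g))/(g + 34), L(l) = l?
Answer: -2417/6 ≈ -402.83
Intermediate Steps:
b(g) = 9 + 2*g/(34 + g) (b(g) = 9 + (g + g)/(g + 34) = 9 + (2*g)/(34 + g) = 9 + 2*g/(34 + g))
K(y) = -69 + y**2 - 47*y
K((5 - 2)**2) + b(t(-5)) = (-69 + ((5 - 2)**2)**2 - 47*(5 - 2)**2) + (306 + 11*(2*(-5)))/(34 + 2*(-5)) = (-69 + (3**2)**2 - 47*3**2) + (306 + 11*(-10))/(34 - 10) = (-69 + 9**2 - 47*9) + (306 - 110)/24 = (-69 + 81 - 423) + (1/24)*196 = -411 + 49/6 = -2417/6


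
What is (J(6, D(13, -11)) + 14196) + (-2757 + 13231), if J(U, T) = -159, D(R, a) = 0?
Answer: 24511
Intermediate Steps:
(J(6, D(13, -11)) + 14196) + (-2757 + 13231) = (-159 + 14196) + (-2757 + 13231) = 14037 + 10474 = 24511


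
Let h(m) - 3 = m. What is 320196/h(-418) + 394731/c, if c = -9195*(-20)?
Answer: -3914682069/5087900 ≈ -769.41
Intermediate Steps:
h(m) = 3 + m
c = 183900
320196/h(-418) + 394731/c = 320196/(3 - 418) + 394731/183900 = 320196/(-415) + 394731*(1/183900) = 320196*(-1/415) + 131577/61300 = -320196/415 + 131577/61300 = -3914682069/5087900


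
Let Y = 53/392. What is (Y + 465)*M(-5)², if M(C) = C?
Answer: 4558325/392 ≈ 11628.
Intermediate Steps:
Y = 53/392 (Y = 53*(1/392) = 53/392 ≈ 0.13520)
(Y + 465)*M(-5)² = (53/392 + 465)*(-5)² = (182333/392)*25 = 4558325/392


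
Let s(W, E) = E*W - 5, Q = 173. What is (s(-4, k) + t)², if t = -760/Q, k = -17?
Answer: 102799321/29929 ≈ 3434.8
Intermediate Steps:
s(W, E) = -5 + E*W
t = -760/173 ≈ -4.3931
(s(-4, k) + t)² = ((-5 - 17*(-4)) - 760/173)² = ((-5 + 68) - 760/173)² = (63 - 760/173)² = (10139/173)² = 102799321/29929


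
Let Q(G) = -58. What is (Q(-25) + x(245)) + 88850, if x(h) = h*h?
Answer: 148817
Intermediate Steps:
x(h) = h**2
(Q(-25) + x(245)) + 88850 = (-58 + 245**2) + 88850 = (-58 + 60025) + 88850 = 59967 + 88850 = 148817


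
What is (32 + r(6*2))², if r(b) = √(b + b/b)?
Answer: (32 + √13)² ≈ 1267.8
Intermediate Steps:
r(b) = √(1 + b) (r(b) = √(b + 1) = √(1 + b))
(32 + r(6*2))² = (32 + √(1 + 6*2))² = (32 + √(1 + 12))² = (32 + √13)²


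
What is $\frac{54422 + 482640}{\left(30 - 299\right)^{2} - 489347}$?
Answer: $- \frac{268531}{208493} \approx -1.288$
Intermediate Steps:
$\frac{54422 + 482640}{\left(30 - 299\right)^{2} - 489347} = \frac{537062}{\left(-269\right)^{2} - 489347} = \frac{537062}{72361 - 489347} = \frac{537062}{-416986} = 537062 \left(- \frac{1}{416986}\right) = - \frac{268531}{208493}$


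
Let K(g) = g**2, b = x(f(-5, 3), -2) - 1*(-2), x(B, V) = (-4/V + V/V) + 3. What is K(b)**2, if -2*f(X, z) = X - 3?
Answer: 4096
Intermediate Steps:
f(X, z) = 3/2 - X/2 (f(X, z) = -(X - 3)/2 = -(-3 + X)/2 = 3/2 - X/2)
x(B, V) = 4 - 4/V (x(B, V) = (-4/V + 1) + 3 = (1 - 4/V) + 3 = 4 - 4/V)
b = 8 (b = (4 - 4/(-2)) - 1*(-2) = (4 - 4*(-1/2)) + 2 = (4 + 2) + 2 = 6 + 2 = 8)
K(b)**2 = (8**2)**2 = 64**2 = 4096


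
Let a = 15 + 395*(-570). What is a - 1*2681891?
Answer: -2907026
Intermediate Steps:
a = -225135 (a = 15 - 225150 = -225135)
a - 1*2681891 = -225135 - 1*2681891 = -225135 - 2681891 = -2907026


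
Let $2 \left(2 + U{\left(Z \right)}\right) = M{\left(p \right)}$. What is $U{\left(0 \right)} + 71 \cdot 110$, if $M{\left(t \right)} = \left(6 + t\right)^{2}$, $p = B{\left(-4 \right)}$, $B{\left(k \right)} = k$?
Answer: $7810$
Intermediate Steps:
$p = -4$
$U{\left(Z \right)} = 0$ ($U{\left(Z \right)} = -2 + \frac{\left(6 - 4\right)^{2}}{2} = -2 + \frac{2^{2}}{2} = -2 + \frac{1}{2} \cdot 4 = -2 + 2 = 0$)
$U{\left(0 \right)} + 71 \cdot 110 = 0 + 71 \cdot 110 = 0 + 7810 = 7810$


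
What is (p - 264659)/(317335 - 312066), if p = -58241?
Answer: -322900/5269 ≈ -61.283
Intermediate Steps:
(p - 264659)/(317335 - 312066) = (-58241 - 264659)/(317335 - 312066) = -322900/5269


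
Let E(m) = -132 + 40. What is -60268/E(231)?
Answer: 15067/23 ≈ 655.09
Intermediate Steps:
E(m) = -92
-60268/E(231) = -60268/(-92) = -60268*(-1/92) = 15067/23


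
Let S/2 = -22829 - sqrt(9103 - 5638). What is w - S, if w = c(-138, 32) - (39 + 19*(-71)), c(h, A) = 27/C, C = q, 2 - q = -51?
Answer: 2489331/53 + 6*sqrt(385) ≈ 47086.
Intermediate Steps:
q = 53 (q = 2 - 1*(-51) = 2 + 51 = 53)
C = 53
c(h, A) = 27/53
w = 69457/53 (w = 27/53 - (39 + 19*(-71)) = 27/53 - (39 - 1349) = 27/53 - 1*(-1310) = 27/53 + 1310 = 69457/53 ≈ 1310.5)
S = -45658 - 6*sqrt(385) (S = 2*(-22829 - sqrt(9103 - 5638)) = 2*(-22829 - sqrt(3465)) = 2*(-22829 - 3*sqrt(385)) = -45658 - 6*sqrt(385) ≈ -45776.)
w - S = 69457/53 - (-45658 - 6*sqrt(385)) = 69457/53 + (45658 + 6*sqrt(385)) = 2489331/53 + 6*sqrt(385)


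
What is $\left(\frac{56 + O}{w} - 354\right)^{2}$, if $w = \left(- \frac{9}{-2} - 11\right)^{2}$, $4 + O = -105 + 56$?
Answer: $\frac{3577714596}{28561} \approx 1.2527 \cdot 10^{5}$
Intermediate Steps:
$O = -53$ ($O = -4 + \left(-105 + 56\right) = -4 - 49 = -53$)
$w = \frac{169}{4}$ ($w = \left(\left(-9\right) \left(- \frac{1}{2}\right) - 11\right)^{2} = \left(\frac{9}{2} - 11\right)^{2} = \left(- \frac{13}{2}\right)^{2} = \frac{169}{4} \approx 42.25$)
$\left(\frac{56 + O}{w} - 354\right)^{2} = \left(\frac{56 - 53}{\frac{169}{4}} - 354\right)^{2} = \left(3 \cdot \frac{4}{169} - 354\right)^{2} = \left(\frac{12}{169} - 354\right)^{2} = \left(- \frac{59814}{169}\right)^{2} = \frac{3577714596}{28561}$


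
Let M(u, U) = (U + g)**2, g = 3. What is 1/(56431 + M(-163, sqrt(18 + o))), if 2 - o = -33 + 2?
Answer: 3323/187719485 - 6*sqrt(51)/3191231245 ≈ 1.7689e-5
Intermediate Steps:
o = 33 (o = 2 - (-33 + 2) = 2 - 1*(-31) = 2 + 31 = 33)
M(u, U) = (3 + U)**2 (M(u, U) = (U + 3)**2 = (3 + U)**2)
1/(56431 + M(-163, sqrt(18 + o))) = 1/(56431 + (3 + sqrt(18 + 33))**2) = 1/(56431 + (3 + sqrt(51))**2)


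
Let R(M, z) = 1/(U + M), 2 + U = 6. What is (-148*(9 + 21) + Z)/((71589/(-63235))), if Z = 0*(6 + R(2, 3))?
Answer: 93587800/23863 ≈ 3921.9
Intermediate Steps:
U = 4 (U = -2 + 6 = 4)
R(M, z) = 1/(4 + M)
Z = 0 (Z = 0*(6 + 1/(4 + 2)) = 0*(6 + 1/6) = 0*(37/6) = 0)
(-148*(9 + 21) + Z)/((71589/(-63235))) = (-148*(9 + 21) + 0)/((71589/(-63235))) = (-148*30 + 0)/((71589*(-1/63235))) = (-4440 + 0)/(-71589/63235) = -4440*(-63235/71589) = 93587800/23863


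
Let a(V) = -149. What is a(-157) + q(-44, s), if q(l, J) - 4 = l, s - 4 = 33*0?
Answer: -189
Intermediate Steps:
s = 4 (s = 4 + 33*0 = 4 + 0 = 4)
q(l, J) = 4 + l
a(-157) + q(-44, s) = -149 + (4 - 44) = -149 - 40 = -189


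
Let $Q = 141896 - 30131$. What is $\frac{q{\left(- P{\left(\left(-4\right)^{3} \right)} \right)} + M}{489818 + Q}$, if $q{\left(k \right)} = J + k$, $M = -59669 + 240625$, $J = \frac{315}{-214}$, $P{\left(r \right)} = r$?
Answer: $\frac{38737965}{128738762} \approx 0.3009$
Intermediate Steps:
$J = - \frac{315}{214}$ ($J = 315 \left(- \frac{1}{214}\right) = - \frac{315}{214} \approx -1.472$)
$M = 180956$
$q{\left(k \right)} = - \frac{315}{214} + k$
$Q = 111765$ ($Q = 141896 - 30131 = 111765$)
$\frac{q{\left(- P{\left(\left(-4\right)^{3} \right)} \right)} + M}{489818 + Q} = \frac{\left(- \frac{315}{214} - \left(-4\right)^{3}\right) + 180956}{489818 + 111765} = \frac{\left(- \frac{315}{214} - -64\right) + 180956}{601583} = \left(\left(- \frac{315}{214} + 64\right) + 180956\right) \frac{1}{601583} = \left(\frac{13381}{214} + 180956\right) \frac{1}{601583} = \frac{38737965}{214} \cdot \frac{1}{601583} = \frac{38737965}{128738762}$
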